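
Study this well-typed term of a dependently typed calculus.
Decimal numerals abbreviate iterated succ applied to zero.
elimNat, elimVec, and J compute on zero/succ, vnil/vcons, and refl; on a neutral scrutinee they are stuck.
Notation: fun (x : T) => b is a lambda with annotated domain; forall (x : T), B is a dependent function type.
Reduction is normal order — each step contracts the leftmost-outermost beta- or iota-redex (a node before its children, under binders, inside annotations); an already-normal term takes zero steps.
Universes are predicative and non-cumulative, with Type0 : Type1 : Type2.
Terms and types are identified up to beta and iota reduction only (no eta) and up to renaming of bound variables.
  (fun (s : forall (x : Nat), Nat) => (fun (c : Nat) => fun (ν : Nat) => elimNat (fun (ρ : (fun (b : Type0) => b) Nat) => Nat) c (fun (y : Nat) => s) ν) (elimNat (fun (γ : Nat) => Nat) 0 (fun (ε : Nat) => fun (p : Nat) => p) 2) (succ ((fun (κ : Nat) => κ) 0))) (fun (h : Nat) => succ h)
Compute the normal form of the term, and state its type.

reduced normal form:
  1
the term's type:
  Nat


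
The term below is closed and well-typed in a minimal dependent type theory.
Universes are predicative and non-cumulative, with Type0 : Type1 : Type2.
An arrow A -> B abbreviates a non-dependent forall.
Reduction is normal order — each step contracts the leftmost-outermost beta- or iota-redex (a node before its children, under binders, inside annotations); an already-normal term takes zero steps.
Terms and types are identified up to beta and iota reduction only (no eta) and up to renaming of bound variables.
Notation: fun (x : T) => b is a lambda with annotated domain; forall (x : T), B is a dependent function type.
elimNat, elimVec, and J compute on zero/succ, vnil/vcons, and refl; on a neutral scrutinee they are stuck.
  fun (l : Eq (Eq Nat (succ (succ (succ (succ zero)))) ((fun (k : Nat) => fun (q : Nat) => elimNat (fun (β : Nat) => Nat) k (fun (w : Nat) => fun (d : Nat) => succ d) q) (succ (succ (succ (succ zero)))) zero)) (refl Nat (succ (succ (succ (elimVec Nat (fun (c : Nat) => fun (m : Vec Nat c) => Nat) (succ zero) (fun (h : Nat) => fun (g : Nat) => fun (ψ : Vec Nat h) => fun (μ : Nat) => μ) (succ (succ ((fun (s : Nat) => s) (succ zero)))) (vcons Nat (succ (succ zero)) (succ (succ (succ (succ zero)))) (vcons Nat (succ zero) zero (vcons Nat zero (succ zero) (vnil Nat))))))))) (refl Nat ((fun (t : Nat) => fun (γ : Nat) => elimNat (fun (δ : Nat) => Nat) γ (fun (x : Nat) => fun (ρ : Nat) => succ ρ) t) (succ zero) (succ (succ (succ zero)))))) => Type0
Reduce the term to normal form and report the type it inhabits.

resulting normal form:
  fun (l : Eq (Eq Nat (succ (succ (succ (succ zero)))) (succ (succ (succ (succ zero))))) (refl Nat (succ (succ (succ (succ zero))))) (refl Nat (succ (succ (succ (succ zero)))))) => Type0
type:
  Eq (Eq Nat (succ (succ (succ (succ zero)))) (succ (succ (succ (succ zero))))) (refl Nat (succ (succ (succ (succ zero))))) (refl Nat (succ (succ (succ (succ zero))))) -> Type1
observation: normalization takes exactly 25 steps under the normal-order strategy.


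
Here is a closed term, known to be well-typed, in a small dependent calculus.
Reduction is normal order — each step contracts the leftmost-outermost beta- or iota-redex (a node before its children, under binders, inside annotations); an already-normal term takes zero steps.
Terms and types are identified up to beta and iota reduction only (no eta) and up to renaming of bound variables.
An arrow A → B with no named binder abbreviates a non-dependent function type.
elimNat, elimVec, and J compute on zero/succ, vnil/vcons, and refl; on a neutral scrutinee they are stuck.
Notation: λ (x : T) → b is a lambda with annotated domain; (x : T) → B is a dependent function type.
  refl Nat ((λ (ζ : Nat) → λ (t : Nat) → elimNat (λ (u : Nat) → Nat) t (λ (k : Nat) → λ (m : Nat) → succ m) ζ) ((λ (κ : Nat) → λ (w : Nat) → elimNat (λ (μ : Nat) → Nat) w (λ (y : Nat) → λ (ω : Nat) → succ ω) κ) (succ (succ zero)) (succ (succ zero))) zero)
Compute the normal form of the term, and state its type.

reduced normal form:
  refl Nat (succ (succ (succ (succ zero))))
the term's type:
  Eq Nat (succ (succ (succ (succ zero)))) (succ (succ (succ (succ zero))))


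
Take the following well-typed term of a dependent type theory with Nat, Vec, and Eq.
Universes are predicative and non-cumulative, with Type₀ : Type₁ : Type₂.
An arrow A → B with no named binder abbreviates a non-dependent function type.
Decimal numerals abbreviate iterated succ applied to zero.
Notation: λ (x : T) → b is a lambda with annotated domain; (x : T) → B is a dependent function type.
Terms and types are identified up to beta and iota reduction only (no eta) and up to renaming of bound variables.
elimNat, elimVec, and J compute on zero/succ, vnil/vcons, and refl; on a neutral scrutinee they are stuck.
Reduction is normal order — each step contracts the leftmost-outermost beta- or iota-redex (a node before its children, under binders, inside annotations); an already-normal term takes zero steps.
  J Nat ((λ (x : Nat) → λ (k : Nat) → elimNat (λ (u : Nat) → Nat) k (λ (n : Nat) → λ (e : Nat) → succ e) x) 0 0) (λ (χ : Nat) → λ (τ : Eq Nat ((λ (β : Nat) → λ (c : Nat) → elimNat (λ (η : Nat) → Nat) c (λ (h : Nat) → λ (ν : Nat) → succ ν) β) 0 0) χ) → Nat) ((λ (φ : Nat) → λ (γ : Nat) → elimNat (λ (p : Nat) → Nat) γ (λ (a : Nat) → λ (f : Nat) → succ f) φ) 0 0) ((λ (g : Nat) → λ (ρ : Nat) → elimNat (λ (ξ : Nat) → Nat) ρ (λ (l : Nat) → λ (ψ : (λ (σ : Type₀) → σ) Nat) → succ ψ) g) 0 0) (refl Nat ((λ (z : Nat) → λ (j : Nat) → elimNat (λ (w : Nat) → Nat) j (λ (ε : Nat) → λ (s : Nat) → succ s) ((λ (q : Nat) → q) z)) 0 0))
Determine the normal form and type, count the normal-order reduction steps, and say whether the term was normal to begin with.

normal form:
  0
type:
  Nat
reduction steps (normal order): 4
already normal: no
first redex: a J iota-redex


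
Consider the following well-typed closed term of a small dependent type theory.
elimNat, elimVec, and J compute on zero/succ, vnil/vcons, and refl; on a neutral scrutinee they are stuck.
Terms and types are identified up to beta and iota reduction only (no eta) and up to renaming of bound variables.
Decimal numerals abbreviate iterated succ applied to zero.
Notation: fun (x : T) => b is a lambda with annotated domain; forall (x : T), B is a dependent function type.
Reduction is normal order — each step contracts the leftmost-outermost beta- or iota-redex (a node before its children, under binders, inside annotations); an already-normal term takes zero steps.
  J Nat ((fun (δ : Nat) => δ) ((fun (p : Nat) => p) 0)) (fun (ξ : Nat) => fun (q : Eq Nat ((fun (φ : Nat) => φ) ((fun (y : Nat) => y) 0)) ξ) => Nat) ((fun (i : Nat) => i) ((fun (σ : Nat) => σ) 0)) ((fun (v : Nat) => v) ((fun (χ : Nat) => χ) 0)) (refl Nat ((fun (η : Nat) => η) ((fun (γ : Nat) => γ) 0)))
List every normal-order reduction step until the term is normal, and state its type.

normal-order reduction:
  J Nat ((fun (δ : Nat) => δ) ((fun (p : Nat) => p) 0)) (fun (ξ : Nat) => fun (q : Eq Nat ((fun (φ : Nat) => φ) ((fun (y : Nat) => y) 0)) ξ) => Nat) ((fun (i : Nat) => i) ((fun (σ : Nat) => σ) 0)) ((fun (v : Nat) => v) ((fun (χ : Nat) => χ) 0)) (refl Nat ((fun (η : Nat) => η) ((fun (γ : Nat) => γ) 0)))
  ~> (fun (δ : Nat) => δ) ((fun (p : Nat) => p) 0)
  ~> (fun (δ : Nat) => δ) 0
  ~> 0
type:
  Nat


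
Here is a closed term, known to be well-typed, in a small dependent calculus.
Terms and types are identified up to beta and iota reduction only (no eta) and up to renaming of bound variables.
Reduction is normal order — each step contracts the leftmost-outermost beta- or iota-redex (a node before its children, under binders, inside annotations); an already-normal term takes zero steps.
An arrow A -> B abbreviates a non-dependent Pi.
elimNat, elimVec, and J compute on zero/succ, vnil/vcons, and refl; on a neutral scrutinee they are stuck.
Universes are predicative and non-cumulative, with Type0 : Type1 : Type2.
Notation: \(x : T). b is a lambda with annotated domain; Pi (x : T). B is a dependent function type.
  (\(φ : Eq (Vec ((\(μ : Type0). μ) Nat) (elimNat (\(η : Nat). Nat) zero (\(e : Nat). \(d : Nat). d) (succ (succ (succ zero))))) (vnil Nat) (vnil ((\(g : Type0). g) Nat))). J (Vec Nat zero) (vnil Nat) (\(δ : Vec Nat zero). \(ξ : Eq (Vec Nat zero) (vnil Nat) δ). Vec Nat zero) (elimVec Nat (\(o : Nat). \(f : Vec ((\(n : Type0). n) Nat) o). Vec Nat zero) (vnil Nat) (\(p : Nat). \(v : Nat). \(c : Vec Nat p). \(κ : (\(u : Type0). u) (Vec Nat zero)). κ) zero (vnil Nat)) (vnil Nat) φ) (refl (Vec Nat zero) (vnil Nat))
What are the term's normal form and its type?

reduced normal form:
  vnil Nat
type:
  Vec Nat zero


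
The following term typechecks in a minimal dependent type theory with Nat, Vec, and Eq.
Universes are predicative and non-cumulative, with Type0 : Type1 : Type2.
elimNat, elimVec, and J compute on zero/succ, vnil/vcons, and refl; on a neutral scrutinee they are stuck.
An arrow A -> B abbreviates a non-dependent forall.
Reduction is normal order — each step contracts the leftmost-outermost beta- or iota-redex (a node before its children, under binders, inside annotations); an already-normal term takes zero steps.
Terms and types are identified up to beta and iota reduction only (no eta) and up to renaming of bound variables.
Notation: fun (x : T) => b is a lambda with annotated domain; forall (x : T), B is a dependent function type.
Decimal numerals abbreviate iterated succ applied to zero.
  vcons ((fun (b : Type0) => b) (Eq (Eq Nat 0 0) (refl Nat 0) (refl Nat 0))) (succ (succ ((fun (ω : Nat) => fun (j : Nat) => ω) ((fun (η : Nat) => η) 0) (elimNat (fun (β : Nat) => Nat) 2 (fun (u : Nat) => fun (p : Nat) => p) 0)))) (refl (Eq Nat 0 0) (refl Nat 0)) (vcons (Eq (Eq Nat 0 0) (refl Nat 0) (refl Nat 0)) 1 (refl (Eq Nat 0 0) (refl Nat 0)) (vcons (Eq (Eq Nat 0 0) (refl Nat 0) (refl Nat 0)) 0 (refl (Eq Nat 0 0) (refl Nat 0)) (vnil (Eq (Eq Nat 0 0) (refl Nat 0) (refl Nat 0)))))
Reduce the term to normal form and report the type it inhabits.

reduced normal form:
  vcons (Eq (Eq Nat 0 0) (refl Nat 0) (refl Nat 0)) 2 (refl (Eq Nat 0 0) (refl Nat 0)) (vcons (Eq (Eq Nat 0 0) (refl Nat 0) (refl Nat 0)) 1 (refl (Eq Nat 0 0) (refl Nat 0)) (vcons (Eq (Eq Nat 0 0) (refl Nat 0) (refl Nat 0)) 0 (refl (Eq Nat 0 0) (refl Nat 0)) (vnil (Eq (Eq Nat 0 0) (refl Nat 0) (refl Nat 0)))))
type:
  Vec (Eq (Eq Nat 0 0) (refl Nat 0) (refl Nat 0)) 3
observation: the first redex contracted is a beta-redex; the normal form is reached in 4 normal-order steps.


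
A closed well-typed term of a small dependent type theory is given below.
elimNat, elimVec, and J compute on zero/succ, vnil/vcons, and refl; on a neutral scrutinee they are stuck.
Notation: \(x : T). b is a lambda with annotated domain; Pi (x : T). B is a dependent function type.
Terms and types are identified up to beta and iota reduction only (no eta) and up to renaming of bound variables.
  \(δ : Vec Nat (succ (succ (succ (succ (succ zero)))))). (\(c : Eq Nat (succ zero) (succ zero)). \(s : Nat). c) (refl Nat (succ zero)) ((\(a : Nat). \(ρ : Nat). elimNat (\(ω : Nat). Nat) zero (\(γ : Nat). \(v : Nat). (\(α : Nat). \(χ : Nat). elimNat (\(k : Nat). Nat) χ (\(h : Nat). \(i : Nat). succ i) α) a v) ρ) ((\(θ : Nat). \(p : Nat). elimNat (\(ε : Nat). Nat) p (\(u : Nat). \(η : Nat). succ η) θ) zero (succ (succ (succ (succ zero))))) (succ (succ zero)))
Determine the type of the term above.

type:
  Pi (δ : Vec Nat (succ (succ (succ (succ (succ zero)))))). Eq Nat (succ zero) (succ zero)


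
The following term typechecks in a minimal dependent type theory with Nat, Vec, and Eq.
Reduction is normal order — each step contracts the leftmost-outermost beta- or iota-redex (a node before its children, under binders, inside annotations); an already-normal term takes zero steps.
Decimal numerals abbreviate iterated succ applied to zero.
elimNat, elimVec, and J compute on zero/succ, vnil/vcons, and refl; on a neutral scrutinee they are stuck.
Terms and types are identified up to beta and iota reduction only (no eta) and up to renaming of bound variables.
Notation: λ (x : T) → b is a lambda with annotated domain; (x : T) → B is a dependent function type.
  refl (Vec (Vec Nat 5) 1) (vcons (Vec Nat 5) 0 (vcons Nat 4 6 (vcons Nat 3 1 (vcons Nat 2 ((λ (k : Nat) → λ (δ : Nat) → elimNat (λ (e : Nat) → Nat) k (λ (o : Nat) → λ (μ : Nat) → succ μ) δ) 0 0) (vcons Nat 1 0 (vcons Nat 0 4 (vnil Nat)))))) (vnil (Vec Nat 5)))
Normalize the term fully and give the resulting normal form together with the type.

reduced normal form:
  refl (Vec (Vec Nat 5) 1) (vcons (Vec Nat 5) 0 (vcons Nat 4 6 (vcons Nat 3 1 (vcons Nat 2 0 (vcons Nat 1 0 (vcons Nat 0 4 (vnil Nat)))))) (vnil (Vec Nat 5)))
inferred type:
  Eq (Vec (Vec Nat 5) 1) (vcons (Vec Nat 5) 0 (vcons Nat 4 6 (vcons Nat 3 1 (vcons Nat 2 0 (vcons Nat 1 0 (vcons Nat 0 4 (vnil Nat)))))) (vnil (Vec Nat 5))) (vcons (Vec Nat 5) 0 (vcons Nat 4 6 (vcons Nat 3 1 (vcons Nat 2 0 (vcons Nat 1 0 (vcons Nat 0 4 (vnil Nat)))))) (vnil (Vec Nat 5)))


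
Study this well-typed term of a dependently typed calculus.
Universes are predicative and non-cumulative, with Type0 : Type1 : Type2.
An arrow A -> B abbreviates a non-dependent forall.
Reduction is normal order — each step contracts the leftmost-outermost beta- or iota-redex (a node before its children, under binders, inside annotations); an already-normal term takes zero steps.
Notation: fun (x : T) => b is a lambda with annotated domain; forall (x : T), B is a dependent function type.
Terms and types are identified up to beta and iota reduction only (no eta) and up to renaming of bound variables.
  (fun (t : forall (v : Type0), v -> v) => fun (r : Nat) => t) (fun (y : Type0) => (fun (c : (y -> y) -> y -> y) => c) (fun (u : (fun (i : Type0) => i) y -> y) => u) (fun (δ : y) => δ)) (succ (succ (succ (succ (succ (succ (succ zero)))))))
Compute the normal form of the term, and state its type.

resulting normal form:
  fun (t : Type0) => fun (v : t) => v
type:
  forall (t : Type0), t -> t


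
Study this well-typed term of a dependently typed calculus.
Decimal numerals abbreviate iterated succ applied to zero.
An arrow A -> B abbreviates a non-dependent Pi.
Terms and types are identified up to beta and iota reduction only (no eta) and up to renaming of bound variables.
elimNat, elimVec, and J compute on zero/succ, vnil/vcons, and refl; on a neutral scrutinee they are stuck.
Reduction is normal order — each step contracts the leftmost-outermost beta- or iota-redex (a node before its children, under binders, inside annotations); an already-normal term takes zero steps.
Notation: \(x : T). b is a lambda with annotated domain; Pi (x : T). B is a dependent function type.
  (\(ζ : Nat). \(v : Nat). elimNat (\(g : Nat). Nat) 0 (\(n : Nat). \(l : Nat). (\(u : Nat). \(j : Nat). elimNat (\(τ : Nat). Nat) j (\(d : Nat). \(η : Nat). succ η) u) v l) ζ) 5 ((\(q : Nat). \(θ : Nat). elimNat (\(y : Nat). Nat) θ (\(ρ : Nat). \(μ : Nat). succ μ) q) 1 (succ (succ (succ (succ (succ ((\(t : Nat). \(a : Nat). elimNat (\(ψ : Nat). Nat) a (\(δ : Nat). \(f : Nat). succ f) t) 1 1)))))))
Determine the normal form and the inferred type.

reduced normal form:
  40
type:
  Nat
observation: 213 normal-order steps separate the term from its normal form.


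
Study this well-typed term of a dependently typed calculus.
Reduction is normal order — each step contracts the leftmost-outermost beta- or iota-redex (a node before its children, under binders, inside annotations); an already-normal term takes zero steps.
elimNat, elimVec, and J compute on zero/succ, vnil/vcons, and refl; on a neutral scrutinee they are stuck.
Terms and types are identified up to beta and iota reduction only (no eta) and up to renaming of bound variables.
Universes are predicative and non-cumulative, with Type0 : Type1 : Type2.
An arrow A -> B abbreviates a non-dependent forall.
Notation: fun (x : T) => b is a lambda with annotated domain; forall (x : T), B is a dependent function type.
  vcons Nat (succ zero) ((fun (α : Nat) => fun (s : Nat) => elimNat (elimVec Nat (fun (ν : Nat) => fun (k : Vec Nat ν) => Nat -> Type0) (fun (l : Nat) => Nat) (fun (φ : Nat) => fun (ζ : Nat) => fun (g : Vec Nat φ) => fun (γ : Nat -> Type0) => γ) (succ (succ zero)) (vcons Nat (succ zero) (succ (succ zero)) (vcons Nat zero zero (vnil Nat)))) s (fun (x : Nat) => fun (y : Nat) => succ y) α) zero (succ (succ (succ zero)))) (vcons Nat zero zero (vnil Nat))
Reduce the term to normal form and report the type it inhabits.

reduced normal form:
  vcons Nat (succ zero) (succ (succ (succ zero))) (vcons Nat zero zero (vnil Nat))
inferred type:
  Vec Nat (succ (succ zero))
observation: the term reaches its normal form after 3 normal-order steps.


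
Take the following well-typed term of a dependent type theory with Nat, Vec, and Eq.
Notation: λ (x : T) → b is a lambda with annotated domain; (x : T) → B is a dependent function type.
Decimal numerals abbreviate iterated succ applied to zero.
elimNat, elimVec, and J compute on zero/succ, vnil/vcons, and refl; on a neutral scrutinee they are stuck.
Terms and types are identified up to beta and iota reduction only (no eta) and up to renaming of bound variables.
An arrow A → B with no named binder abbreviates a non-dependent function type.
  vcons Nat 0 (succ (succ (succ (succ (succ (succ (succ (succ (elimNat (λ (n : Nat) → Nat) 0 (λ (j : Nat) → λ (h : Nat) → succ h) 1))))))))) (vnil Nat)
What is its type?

type:
  Vec Nat 1


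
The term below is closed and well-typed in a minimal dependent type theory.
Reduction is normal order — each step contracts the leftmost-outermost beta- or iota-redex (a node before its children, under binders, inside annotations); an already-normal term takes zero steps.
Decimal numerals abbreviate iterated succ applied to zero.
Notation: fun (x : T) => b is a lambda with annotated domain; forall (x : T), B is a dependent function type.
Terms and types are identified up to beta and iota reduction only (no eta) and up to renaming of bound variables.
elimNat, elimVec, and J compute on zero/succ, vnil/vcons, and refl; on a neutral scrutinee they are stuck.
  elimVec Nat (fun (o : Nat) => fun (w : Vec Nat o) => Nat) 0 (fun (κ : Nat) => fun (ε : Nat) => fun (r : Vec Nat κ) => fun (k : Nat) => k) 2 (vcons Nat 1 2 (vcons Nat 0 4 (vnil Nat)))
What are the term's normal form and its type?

reduced normal form:
  0
the term's type:
  Nat
observation: 11 normal-order steps separate the term from its normal form.


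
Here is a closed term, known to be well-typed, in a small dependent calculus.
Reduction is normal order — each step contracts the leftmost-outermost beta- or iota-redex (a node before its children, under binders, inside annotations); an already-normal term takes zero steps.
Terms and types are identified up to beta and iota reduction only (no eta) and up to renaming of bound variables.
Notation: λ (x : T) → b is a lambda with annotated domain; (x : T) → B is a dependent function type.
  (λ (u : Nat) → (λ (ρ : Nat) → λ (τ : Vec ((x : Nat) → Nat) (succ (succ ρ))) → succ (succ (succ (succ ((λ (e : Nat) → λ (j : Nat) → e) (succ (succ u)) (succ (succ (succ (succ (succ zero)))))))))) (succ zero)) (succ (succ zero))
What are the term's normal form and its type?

resulting normal form:
  λ (u : Vec ((ρ : Nat) → Nat) (succ (succ (succ zero)))) → succ (succ (succ (succ (succ (succ (succ (succ zero)))))))
inferred type:
  (u : Vec ((ρ : Nat) → Nat) (succ (succ (succ zero)))) → Nat
observation: 4 normal-order steps separate the term from its normal form.


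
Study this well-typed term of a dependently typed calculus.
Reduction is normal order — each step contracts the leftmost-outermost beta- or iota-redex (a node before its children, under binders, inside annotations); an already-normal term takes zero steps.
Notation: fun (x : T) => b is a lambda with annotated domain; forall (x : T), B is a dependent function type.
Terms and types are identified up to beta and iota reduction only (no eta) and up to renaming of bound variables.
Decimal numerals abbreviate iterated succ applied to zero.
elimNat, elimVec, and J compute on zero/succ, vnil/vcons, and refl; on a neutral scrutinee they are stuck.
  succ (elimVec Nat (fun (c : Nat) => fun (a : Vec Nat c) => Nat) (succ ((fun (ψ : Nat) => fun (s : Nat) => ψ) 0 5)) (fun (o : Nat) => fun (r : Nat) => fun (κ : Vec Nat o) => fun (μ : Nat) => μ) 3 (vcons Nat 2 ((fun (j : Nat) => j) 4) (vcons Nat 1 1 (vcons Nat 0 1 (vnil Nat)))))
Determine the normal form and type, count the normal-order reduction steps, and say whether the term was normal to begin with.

resulting normal form:
  2
inferred type:
  Nat
normal-order step count: 18
term was already normal: no
first contracted redex: an elimVec iota-redex


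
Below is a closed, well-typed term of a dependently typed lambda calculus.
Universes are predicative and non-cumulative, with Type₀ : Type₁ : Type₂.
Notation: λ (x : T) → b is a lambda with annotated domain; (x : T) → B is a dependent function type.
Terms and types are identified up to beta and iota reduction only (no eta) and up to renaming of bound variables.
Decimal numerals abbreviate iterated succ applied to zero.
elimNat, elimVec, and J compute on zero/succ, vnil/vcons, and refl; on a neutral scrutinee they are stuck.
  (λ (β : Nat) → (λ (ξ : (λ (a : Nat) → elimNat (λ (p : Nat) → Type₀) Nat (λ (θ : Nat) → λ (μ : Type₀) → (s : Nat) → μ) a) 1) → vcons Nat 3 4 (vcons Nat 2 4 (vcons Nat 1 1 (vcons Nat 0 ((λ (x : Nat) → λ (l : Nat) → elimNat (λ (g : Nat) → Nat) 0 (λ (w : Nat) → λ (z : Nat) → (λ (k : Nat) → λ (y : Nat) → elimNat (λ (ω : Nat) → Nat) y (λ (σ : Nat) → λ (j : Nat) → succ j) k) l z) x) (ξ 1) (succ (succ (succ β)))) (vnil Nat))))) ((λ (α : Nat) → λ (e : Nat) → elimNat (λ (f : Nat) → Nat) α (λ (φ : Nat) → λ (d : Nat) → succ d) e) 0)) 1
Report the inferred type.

the term's type:
  Vec Nat 4


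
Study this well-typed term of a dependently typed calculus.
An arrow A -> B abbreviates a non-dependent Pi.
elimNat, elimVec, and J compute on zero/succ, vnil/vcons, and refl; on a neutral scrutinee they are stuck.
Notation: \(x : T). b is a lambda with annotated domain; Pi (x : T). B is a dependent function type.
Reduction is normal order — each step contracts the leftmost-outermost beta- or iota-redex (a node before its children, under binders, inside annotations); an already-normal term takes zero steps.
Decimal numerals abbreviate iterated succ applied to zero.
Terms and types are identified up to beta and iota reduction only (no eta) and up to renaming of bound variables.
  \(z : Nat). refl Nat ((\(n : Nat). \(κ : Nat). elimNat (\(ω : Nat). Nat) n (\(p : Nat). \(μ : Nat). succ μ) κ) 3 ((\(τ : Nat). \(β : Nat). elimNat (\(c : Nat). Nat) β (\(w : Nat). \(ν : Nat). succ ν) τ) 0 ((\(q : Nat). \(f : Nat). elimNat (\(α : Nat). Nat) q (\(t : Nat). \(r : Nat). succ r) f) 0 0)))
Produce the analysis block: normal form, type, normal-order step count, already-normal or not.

resulting normal form:
  \(z : Nat). refl Nat 3
type:
  Nat -> Eq Nat 3 3
normal-order step count: 9
term was already normal: no
first redex: a beta-redex


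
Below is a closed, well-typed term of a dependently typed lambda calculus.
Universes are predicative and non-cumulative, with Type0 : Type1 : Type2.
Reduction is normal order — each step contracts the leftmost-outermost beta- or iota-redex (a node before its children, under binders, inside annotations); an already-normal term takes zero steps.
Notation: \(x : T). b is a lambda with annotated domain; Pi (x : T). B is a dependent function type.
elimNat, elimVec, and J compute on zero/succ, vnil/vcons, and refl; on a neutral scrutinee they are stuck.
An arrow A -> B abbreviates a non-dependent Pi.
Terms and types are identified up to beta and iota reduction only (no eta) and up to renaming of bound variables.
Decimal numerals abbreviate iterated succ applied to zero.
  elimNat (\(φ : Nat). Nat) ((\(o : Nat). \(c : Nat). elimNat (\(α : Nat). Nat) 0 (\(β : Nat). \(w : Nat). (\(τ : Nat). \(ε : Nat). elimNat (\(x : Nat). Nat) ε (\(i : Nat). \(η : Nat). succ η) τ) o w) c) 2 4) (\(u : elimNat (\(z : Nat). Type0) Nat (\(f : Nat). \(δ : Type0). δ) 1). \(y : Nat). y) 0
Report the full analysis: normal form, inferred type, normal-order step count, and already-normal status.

resulting normal form:
  8
type:
  Nat
reduction steps (normal order): 52
started in normal form: no
first contracted redex: an elimNat iota-redex


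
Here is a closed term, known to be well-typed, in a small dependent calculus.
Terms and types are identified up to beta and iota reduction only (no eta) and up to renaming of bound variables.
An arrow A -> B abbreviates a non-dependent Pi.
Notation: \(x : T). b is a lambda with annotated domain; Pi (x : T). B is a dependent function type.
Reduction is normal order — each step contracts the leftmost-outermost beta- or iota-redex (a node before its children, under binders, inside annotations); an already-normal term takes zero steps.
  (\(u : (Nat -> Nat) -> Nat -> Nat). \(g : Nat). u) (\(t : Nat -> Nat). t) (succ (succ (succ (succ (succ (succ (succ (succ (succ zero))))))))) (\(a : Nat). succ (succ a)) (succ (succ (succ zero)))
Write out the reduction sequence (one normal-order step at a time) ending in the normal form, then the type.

reduction (normal order):
  (\(u : (Nat -> Nat) -> Nat -> Nat). \(g : Nat). u) (\(t : Nat -> Nat). t) (succ (succ (succ (succ (succ (succ (succ (succ (succ zero))))))))) (\(a : Nat). succ (succ a)) (succ (succ (succ zero)))
  ~> (\(u : Nat). \(g : Nat -> Nat). g) (succ (succ (succ (succ (succ (succ (succ (succ (succ zero))))))))) (\(t : Nat). succ (succ t)) (succ (succ (succ zero)))
  ~> (\(u : Nat -> Nat). u) (\(g : Nat). succ (succ g)) (succ (succ (succ zero)))
  ~> (\(u : Nat). succ (succ u)) (succ (succ (succ zero)))
  ~> succ (succ (succ (succ (succ zero))))
inferred type:
  Nat


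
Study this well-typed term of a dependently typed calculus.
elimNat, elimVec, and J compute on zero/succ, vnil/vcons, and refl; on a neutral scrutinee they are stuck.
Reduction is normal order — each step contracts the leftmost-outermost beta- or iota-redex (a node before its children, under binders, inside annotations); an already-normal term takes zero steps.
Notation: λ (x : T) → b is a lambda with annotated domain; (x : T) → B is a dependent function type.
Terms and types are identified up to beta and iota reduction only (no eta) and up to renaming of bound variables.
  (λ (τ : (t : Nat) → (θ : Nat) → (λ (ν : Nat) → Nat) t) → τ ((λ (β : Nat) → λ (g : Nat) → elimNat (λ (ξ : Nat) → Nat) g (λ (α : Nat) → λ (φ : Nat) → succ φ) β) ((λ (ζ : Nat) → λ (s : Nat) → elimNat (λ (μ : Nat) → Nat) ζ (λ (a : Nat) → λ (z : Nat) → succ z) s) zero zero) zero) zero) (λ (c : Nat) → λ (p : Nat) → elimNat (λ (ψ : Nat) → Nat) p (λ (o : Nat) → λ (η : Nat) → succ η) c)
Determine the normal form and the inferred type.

resulting normal form:
  zero
inferred type:
  Nat


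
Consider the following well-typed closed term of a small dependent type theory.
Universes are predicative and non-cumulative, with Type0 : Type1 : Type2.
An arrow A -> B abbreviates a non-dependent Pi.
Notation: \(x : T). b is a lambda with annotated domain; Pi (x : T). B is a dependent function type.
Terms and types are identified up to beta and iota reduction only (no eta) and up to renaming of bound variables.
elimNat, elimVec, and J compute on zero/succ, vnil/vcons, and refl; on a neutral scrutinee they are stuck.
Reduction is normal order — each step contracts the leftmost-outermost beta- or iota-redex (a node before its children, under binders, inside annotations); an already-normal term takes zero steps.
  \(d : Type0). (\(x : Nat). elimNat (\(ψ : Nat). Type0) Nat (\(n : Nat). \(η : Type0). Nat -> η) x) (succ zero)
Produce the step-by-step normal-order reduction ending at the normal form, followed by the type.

normal-order reduction:
  \(d : Type0). (\(x : Nat). elimNat (\(ψ : Nat). Type0) Nat (\(n : Nat). \(η : Type0). Nat -> η) x) (succ zero)
  ~> \(d : Type0). elimNat (\(x : Nat). Type0) Nat (\(ψ : Nat). \(n : Type0). Nat -> n) (succ zero)
  ~> \(d : Type0). (\(x : Nat). \(ψ : Type0). Nat -> ψ) zero (elimNat (\(n : Nat). Type0) Nat (\(η : Nat). \(a : Type0). Nat -> a) zero)
  ~> \(d : Type0). (\(x : Type0). Nat -> x) (elimNat (\(ψ : Nat). Type0) Nat (\(n : Nat). \(η : Type0). Nat -> η) zero)
  ~> \(d : Type0). Nat -> elimNat (\(x : Nat). Type0) Nat (\(ψ : Nat). \(n : Type0). Nat -> n) zero
  ~> \(d : Type0). Nat -> Nat
type:
  Type0 -> Type0


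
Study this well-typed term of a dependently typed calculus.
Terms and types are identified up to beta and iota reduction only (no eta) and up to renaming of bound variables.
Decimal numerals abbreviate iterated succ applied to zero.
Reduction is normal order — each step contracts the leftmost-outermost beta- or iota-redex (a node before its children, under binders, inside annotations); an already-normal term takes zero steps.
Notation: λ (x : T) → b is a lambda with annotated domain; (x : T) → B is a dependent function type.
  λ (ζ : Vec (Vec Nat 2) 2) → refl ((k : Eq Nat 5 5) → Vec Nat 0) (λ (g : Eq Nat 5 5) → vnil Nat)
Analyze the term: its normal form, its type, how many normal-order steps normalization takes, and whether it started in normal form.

resulting normal form:
  λ (ζ : Vec (Vec Nat 2) 2) → refl ((k : Eq Nat 5 5) → Vec Nat 0) (λ (g : Eq Nat 5 5) → vnil Nat)
inferred type:
  (ζ : Vec (Vec Nat 2) 2) → Eq ((k : Eq Nat 5 5) → Vec Nat 0) (λ (g : Eq Nat 5 5) → vnil Nat) (λ (u : Eq Nat 5 5) → vnil Nat)
steps to reach normal form (normal order): 0
already normal: yes


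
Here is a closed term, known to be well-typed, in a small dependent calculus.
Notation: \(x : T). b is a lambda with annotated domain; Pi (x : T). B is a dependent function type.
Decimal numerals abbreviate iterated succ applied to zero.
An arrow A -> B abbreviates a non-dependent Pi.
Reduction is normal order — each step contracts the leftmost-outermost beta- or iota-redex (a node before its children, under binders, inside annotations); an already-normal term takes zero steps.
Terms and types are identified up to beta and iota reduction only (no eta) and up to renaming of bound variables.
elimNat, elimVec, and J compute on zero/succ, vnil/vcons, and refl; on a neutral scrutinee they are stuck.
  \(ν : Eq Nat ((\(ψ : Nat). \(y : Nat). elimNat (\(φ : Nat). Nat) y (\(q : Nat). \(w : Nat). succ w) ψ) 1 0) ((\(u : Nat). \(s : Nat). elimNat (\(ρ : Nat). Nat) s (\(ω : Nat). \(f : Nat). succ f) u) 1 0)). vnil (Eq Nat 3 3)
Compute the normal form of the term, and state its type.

reduced normal form:
  \(ν : Eq Nat 1 1). vnil (Eq Nat 3 3)
the term's type:
  Eq Nat 1 1 -> Vec (Eq Nat 3 3) 0
observation: the first redex contracted is a beta-redex; the normal form is reached in 12 normal-order steps.


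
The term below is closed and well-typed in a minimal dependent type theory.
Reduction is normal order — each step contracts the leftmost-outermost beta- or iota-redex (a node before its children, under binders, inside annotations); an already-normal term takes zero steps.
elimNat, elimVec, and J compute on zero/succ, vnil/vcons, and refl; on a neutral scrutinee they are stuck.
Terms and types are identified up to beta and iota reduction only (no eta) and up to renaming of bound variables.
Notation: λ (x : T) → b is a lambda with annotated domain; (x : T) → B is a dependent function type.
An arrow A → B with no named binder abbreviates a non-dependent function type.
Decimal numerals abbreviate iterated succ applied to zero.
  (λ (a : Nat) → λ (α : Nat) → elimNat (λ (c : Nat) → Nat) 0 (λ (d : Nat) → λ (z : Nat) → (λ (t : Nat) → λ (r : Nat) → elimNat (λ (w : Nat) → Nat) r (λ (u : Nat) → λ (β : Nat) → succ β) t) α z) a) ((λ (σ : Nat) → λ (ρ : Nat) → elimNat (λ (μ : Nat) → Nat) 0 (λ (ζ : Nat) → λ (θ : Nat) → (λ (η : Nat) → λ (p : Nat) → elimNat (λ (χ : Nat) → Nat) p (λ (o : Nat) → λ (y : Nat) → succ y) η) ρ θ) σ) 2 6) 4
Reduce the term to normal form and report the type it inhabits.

reduced normal form:
  48
the term's type:
  Nat


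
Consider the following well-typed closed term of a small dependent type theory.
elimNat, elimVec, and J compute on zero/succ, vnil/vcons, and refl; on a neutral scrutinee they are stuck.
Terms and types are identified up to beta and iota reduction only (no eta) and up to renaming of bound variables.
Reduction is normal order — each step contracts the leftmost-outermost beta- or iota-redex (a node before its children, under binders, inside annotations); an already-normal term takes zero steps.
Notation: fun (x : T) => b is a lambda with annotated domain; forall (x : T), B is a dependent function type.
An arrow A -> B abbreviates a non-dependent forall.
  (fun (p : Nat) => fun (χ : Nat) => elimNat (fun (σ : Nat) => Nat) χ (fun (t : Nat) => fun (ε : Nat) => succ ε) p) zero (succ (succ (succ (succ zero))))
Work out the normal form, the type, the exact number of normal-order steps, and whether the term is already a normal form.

resulting normal form:
  succ (succ (succ (succ zero)))
type:
  Nat
reduction steps (normal order): 3
started in normal form: no
first redex: a beta-redex


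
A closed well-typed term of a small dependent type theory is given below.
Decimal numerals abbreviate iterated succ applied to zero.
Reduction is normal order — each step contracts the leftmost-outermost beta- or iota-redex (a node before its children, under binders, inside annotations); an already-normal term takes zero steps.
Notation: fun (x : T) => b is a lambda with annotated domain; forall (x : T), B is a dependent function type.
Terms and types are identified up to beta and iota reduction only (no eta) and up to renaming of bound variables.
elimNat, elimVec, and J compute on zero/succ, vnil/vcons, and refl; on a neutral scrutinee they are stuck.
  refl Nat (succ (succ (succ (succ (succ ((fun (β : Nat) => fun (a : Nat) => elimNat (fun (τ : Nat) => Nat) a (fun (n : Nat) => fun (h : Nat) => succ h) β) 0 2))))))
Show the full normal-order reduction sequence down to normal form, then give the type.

normal-order reduction:
  refl Nat (succ (succ (succ (succ (succ ((fun (β : Nat) => fun (a : Nat) => elimNat (fun (τ : Nat) => Nat) a (fun (n : Nat) => fun (h : Nat) => succ h) β) 0 2))))))
  ~> refl Nat (succ (succ (succ (succ (succ ((fun (β : Nat) => elimNat (fun (a : Nat) => Nat) β (fun (τ : Nat) => fun (n : Nat) => succ n) 0) 2))))))
  ~> refl Nat (succ (succ (succ (succ (succ (elimNat (fun (β : Nat) => Nat) 2 (fun (a : Nat) => fun (τ : Nat) => succ τ) 0))))))
  ~> refl Nat 7
the term's type:
  Eq Nat 7 7


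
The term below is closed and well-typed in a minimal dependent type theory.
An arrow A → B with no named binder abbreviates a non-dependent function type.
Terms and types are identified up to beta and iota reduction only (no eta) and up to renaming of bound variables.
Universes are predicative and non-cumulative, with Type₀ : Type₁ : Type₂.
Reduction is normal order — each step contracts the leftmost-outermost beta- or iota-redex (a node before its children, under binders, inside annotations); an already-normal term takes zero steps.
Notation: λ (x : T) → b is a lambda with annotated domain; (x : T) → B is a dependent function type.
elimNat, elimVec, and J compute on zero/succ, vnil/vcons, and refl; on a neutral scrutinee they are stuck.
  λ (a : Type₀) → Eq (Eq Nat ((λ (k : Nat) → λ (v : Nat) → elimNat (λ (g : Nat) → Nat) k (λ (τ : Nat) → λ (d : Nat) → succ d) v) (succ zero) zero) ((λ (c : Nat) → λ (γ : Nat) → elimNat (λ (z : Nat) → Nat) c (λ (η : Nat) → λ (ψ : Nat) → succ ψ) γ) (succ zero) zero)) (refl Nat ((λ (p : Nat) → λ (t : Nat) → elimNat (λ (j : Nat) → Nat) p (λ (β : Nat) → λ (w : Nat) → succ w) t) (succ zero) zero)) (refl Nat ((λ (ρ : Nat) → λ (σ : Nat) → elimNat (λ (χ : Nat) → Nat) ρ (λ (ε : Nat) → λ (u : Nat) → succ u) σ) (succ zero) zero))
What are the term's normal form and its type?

normal form:
  λ (a : Type₀) → Eq (Eq Nat (succ zero) (succ zero)) (refl Nat (succ zero)) (refl Nat (succ zero))
type:
  Type₀ → Type₀
observation: normalization takes exactly 12 steps under the normal-order strategy.


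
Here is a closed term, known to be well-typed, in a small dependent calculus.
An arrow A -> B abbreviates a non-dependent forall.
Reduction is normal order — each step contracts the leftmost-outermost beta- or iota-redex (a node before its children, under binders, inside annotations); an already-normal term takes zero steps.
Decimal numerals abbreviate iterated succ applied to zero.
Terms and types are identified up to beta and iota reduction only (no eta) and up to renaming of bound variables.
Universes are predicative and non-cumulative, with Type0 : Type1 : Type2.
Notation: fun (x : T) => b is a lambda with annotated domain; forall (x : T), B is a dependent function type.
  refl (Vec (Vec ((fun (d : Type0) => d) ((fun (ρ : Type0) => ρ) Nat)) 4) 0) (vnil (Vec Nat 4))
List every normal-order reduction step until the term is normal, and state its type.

normal-order reduction sequence:
  refl (Vec (Vec ((fun (d : Type0) => d) ((fun (ρ : Type0) => ρ) Nat)) 4) 0) (vnil (Vec Nat 4))
  ~> refl (Vec (Vec ((fun (d : Type0) => d) Nat) 4) 0) (vnil (Vec Nat 4))
  ~> refl (Vec (Vec Nat 4) 0) (vnil (Vec Nat 4))
the term's type:
  Eq (Vec (Vec Nat 4) 0) (vnil (Vec Nat 4)) (vnil (Vec Nat 4))


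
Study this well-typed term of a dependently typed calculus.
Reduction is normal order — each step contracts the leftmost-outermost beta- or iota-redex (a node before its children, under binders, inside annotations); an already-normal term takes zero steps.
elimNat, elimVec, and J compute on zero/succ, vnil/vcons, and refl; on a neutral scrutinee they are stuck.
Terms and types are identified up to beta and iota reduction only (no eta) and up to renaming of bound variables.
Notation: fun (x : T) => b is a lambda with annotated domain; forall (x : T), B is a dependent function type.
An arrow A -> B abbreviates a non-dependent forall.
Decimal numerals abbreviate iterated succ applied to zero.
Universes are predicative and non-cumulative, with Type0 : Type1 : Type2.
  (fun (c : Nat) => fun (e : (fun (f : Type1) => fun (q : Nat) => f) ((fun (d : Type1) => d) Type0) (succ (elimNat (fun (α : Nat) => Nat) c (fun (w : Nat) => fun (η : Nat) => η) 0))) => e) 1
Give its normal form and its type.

reduced normal form:
  fun (c : Type0) => c
the term's type:
  Type0 -> Type0


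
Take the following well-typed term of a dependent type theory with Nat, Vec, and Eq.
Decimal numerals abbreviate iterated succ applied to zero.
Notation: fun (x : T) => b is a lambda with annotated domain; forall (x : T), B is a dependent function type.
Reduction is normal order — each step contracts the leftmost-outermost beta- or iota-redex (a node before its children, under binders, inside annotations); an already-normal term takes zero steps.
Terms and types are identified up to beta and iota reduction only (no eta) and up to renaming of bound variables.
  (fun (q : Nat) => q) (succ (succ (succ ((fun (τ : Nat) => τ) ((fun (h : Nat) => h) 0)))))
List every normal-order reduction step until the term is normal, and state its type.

normal-order reduction:
  (fun (q : Nat) => q) (succ (succ (succ ((fun (τ : Nat) => τ) ((fun (h : Nat) => h) 0)))))
  ~> succ (succ (succ ((fun (q : Nat) => q) ((fun (τ : Nat) => τ) 0))))
  ~> succ (succ (succ ((fun (q : Nat) => q) 0)))
  ~> 3
type:
  Nat


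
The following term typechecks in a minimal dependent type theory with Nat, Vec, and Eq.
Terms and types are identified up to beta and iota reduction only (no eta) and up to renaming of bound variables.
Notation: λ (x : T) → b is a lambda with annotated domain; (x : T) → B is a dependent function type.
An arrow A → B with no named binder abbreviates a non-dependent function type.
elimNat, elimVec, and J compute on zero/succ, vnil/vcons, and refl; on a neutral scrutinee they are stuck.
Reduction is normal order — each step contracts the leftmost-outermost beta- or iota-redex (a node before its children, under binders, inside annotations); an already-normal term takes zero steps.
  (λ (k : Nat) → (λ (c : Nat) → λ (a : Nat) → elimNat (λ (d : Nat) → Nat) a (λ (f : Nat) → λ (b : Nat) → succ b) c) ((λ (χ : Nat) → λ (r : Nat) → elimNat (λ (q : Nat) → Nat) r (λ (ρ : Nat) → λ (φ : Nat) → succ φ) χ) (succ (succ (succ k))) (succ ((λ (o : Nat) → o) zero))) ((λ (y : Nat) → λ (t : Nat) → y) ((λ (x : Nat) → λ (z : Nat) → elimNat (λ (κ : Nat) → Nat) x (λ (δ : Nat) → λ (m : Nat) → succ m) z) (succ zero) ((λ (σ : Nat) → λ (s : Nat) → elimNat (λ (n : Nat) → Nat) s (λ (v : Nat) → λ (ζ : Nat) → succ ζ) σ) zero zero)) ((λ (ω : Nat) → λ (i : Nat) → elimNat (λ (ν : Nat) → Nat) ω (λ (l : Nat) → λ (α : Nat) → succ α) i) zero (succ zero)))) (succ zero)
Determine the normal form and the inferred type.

reduced normal form:
  succ (succ (succ (succ (succ (succ zero)))))
type:
  Nat
observation: 43 normal-order steps normalize the term, beginning with a beta-redex.
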